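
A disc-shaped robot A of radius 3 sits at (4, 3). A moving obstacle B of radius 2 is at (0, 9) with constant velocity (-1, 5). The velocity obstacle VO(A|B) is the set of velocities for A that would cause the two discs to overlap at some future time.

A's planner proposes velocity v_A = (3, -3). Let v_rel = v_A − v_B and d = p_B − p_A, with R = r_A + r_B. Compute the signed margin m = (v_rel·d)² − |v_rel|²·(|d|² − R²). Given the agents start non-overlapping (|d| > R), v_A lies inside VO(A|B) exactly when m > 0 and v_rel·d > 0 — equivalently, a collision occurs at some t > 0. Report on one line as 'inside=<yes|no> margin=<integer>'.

d = (-4, 6),  |d|² = 52;  R = 3+2 = 5,  c = 52−5² = 27
v_rel = (4, -8),  |v_rel|² = 80;  v_rel·d = (4)·(-4) + (-8)·(6) = -64
80·t² + 128·t + 27 = 0  ⇒  m = (-64)² − 80·27 = 1936
m = 1936 > 0,  v_rel·d = -64 < 0  ⇒  outside

inside=no margin=1936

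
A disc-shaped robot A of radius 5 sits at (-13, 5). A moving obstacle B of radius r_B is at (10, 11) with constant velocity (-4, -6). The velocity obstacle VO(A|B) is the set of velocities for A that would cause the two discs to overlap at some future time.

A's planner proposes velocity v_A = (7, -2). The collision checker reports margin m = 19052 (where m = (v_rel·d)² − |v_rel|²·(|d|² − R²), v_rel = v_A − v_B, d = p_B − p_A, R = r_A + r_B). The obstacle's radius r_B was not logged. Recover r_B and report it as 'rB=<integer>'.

m = 19052
d = (23, 6);  v_rel = (11, 4),  |v_rel|² = 137
v_rel×d = (11)·(6) − (4)·(23) = -26
since m = R²·137 − (-26)²:  R² = (676 + 19052) / 137 = 144
R = √144 = 12  ⇒  r_B = 12 − 5 = 7

rB=7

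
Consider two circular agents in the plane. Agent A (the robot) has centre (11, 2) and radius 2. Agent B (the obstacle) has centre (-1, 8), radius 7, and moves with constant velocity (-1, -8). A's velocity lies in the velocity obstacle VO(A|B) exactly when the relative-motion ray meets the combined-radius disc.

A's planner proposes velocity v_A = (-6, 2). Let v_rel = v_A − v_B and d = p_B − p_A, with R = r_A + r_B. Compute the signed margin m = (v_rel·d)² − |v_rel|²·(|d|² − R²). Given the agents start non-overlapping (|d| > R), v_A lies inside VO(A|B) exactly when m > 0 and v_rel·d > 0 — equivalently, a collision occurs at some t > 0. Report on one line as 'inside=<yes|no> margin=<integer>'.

d = (-12, 6),  |d|² = 180;  R = 2+7 = 9,  c = 180−9² = 99
v_rel = (-5, 10),  |v_rel|² = 125;  v_rel·d = (-5)·(-12) + (10)·(6) = 120
125·t² − 240·t + 99 = 0  ⇒  m = 120² − 125·99 = 2025
m = 2025 > 0,  v_rel·d = 120 > 0  ⇒  inside

inside=yes margin=2025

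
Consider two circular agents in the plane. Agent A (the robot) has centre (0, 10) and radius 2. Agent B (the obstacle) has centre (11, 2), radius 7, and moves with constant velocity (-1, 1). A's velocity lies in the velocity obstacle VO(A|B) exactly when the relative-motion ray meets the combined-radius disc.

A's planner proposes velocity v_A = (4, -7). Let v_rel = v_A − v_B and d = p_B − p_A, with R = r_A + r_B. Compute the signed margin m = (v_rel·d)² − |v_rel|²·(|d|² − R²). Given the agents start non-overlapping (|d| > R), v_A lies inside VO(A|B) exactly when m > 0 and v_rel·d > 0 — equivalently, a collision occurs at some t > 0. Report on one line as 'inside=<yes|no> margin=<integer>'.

d = (11, -8),  |d|² = 185;  R = 2+7 = 9,  c = 185−9² = 104
v_rel = (5, -8),  |v_rel|² = 89;  v_rel·d = (5)·(11) + (-8)·(-8) = 119
89·t² − 238·t + 104 = 0  ⇒  m = 119² − 89·104 = 4905
m = 4905 > 0,  v_rel·d = 119 > 0  ⇒  inside

inside=yes margin=4905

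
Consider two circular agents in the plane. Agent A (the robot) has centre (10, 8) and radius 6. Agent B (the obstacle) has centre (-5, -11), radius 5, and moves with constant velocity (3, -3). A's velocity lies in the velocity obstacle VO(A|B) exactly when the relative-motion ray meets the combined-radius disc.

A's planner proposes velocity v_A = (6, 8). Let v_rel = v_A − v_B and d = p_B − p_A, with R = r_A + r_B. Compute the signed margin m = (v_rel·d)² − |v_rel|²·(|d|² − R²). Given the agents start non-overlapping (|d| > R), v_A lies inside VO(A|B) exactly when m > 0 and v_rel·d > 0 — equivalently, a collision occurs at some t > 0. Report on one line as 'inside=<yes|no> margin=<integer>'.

d = (-15, -19),  |d|² = 586;  R = 6+5 = 11,  c = 586−11² = 465
v_rel = (3, 11),  |v_rel|² = 130;  v_rel·d = (3)·(-15) + (11)·(-19) = -254
130·t² + 508·t + 465 = 0  ⇒  m = (-254)² − 130·465 = 4066
m = 4066 > 0,  v_rel·d = -254 < 0  ⇒  outside

inside=no margin=4066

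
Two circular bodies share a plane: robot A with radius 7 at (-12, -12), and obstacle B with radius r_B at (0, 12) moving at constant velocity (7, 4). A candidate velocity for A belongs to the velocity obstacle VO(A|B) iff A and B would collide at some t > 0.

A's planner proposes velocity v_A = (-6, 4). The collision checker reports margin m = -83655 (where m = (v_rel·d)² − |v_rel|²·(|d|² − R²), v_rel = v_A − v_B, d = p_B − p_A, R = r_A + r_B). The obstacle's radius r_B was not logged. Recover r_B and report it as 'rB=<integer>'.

m = -83655
d = (12, 24);  v_rel = (-13, 0),  |v_rel|² = 169
v_rel×d = (-13)·(24) − (0)·(12) = -312
since m = R²·169 − (-312)²:  R² = (97344 + -83655) / 169 = 81
R = √81 = 9  ⇒  r_B = 9 − 7 = 2

rB=2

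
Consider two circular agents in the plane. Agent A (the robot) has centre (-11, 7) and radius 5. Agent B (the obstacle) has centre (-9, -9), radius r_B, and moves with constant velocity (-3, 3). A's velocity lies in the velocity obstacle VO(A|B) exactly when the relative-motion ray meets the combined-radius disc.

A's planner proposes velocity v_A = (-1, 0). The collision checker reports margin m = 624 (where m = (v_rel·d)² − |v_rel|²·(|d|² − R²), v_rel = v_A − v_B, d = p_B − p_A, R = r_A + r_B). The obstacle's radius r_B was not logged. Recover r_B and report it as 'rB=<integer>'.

m = 624
d = (2, -16);  v_rel = (2, -3),  |v_rel|² = 13
v_rel×d = (2)·(-16) − (-3)·(2) = -26
since m = R²·13 − (-26)²:  R² = (676 + 624) / 13 = 100
R = √100 = 10  ⇒  r_B = 10 − 5 = 5

rB=5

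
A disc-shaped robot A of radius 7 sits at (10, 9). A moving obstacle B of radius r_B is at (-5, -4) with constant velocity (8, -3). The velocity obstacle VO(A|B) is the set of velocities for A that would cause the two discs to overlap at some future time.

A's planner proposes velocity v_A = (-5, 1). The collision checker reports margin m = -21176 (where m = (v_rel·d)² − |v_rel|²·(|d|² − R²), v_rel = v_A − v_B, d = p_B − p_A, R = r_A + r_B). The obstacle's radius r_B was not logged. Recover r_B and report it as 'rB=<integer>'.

m = -21176
d = (-15, -13);  v_rel = (-13, 4),  |v_rel|² = 185
v_rel×d = (-13)·(-13) − (4)·(-15) = 229
since m = R²·185 − 229²:  R² = (52441 + -21176) / 185 = 169
R = √169 = 13  ⇒  r_B = 13 − 7 = 6

rB=6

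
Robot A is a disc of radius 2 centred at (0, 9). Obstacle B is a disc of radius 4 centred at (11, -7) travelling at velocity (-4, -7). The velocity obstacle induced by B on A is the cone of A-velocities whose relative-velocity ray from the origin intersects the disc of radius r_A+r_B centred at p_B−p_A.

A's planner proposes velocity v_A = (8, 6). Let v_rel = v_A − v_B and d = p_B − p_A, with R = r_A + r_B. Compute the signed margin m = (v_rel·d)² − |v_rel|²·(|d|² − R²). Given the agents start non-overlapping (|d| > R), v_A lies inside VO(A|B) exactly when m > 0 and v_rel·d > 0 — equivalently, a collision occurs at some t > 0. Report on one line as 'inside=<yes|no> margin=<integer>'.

d = (11, -16),  |d|² = 377;  R = 2+4 = 6,  c = 377−6² = 341
v_rel = (12, 13),  |v_rel|² = 313;  v_rel·d = (12)·(11) + (13)·(-16) = -76
313·t² + 152·t + 341 = 0  ⇒  m = (-76)² − 313·341 = -100957
m = -100957 < 0,  v_rel·d = -76 < 0  ⇒  outside

inside=no margin=-100957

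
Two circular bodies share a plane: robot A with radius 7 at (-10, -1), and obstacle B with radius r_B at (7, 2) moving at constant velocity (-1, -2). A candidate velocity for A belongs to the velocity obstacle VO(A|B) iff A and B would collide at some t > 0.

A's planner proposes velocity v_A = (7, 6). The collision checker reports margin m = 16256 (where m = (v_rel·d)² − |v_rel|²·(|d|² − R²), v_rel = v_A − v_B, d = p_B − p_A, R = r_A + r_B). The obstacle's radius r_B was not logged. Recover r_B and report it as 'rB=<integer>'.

m = 16256
d = (17, 3);  v_rel = (8, 8),  |v_rel|² = 128
v_rel×d = (8)·(3) − (8)·(17) = -112
since m = R²·128 − (-112)²:  R² = (12544 + 16256) / 128 = 225
R = √225 = 15  ⇒  r_B = 15 − 7 = 8

rB=8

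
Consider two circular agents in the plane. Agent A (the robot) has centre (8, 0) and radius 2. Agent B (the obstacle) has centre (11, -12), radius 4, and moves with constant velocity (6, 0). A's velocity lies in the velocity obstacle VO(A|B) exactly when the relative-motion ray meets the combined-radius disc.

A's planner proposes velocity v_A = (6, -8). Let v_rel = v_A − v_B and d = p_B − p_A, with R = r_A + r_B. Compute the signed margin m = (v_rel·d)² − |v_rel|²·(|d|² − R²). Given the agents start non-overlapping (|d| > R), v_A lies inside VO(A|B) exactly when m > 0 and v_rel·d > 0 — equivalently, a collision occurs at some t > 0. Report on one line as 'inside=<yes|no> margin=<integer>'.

d = (3, -12),  |d|² = 153;  R = 2+4 = 6,  c = 153−6² = 117
v_rel = (0, -8),  |v_rel|² = 64;  v_rel·d = (0)·(3) + (-8)·(-12) = 96
64·t² − 192·t + 117 = 0  ⇒  m = 96² − 64·117 = 1728
m = 1728 > 0,  v_rel·d = 96 > 0  ⇒  inside

inside=yes margin=1728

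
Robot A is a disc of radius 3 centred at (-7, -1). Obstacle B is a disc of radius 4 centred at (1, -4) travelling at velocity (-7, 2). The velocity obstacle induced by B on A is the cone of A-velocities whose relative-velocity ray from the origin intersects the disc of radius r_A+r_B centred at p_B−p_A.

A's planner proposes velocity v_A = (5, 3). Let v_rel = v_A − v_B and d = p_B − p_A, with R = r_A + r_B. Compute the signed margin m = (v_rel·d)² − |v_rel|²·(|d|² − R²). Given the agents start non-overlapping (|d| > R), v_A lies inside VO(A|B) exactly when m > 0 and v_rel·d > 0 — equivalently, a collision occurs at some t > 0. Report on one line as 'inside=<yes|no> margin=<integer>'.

d = (8, -3),  |d|² = 73;  R = 3+4 = 7,  c = 73−7² = 24
v_rel = (12, 1),  |v_rel|² = 145;  v_rel·d = (12)·(8) + (1)·(-3) = 93
145·t² − 186·t + 24 = 0  ⇒  m = 93² − 145·24 = 5169
m = 5169 > 0,  v_rel·d = 93 > 0  ⇒  inside

inside=yes margin=5169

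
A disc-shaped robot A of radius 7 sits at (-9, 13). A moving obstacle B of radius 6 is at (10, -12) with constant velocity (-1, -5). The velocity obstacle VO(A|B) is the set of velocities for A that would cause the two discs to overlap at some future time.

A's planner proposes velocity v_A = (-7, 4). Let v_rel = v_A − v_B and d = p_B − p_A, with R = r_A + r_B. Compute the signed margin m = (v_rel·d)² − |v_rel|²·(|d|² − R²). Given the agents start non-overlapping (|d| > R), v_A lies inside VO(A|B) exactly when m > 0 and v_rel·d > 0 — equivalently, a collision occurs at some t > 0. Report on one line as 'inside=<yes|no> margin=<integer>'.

d = (19, -25),  |d|² = 986;  R = 7+6 = 13,  c = 986−13² = 817
v_rel = (-6, 9),  |v_rel|² = 117;  v_rel·d = (-6)·(19) + (9)·(-25) = -339
117·t² + 678·t + 817 = 0  ⇒  m = (-339)² − 117·817 = 19332
m = 19332 > 0,  v_rel·d = -339 < 0  ⇒  outside

inside=no margin=19332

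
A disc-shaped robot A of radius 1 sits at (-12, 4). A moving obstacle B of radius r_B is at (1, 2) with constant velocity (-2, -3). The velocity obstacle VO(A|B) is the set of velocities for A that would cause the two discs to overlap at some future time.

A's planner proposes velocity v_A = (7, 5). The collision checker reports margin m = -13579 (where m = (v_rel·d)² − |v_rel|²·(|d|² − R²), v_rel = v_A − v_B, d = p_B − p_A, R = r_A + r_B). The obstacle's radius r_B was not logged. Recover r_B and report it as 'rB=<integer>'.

m = -13579
d = (13, -2);  v_rel = (9, 8),  |v_rel|² = 145
v_rel×d = (9)·(-2) − (8)·(13) = -122
since m = R²·145 − (-122)²:  R² = (14884 + -13579) / 145 = 9
R = √9 = 3  ⇒  r_B = 3 − 1 = 2

rB=2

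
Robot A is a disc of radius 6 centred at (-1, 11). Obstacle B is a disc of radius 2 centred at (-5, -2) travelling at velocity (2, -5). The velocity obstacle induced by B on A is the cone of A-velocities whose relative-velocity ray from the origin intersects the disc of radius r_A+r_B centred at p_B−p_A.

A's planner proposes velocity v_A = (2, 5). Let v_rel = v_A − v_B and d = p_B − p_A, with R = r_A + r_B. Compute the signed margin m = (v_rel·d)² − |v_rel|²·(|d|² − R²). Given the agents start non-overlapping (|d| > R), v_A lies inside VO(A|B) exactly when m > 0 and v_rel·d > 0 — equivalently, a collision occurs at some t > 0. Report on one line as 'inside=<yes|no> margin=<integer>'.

d = (-4, -13),  |d|² = 185;  R = 6+2 = 8,  c = 185−8² = 121
v_rel = (0, 10),  |v_rel|² = 100;  v_rel·d = (0)·(-4) + (10)·(-13) = -130
100·t² + 260·t + 121 = 0  ⇒  m = (-130)² − 100·121 = 4800
m = 4800 > 0,  v_rel·d = -130 < 0  ⇒  outside

inside=no margin=4800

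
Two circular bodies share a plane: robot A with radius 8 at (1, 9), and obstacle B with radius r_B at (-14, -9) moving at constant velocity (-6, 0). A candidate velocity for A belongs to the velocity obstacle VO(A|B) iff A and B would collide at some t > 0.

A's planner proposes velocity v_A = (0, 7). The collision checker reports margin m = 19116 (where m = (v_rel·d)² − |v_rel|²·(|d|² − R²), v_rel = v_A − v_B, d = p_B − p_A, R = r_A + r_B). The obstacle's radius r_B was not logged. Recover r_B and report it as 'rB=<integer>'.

m = 19116
d = (-15, -18);  v_rel = (6, 7),  |v_rel|² = 85
v_rel×d = (6)·(-18) − (7)·(-15) = -3
since m = R²·85 − (-3)²:  R² = (9 + 19116) / 85 = 225
R = √225 = 15  ⇒  r_B = 15 − 8 = 7

rB=7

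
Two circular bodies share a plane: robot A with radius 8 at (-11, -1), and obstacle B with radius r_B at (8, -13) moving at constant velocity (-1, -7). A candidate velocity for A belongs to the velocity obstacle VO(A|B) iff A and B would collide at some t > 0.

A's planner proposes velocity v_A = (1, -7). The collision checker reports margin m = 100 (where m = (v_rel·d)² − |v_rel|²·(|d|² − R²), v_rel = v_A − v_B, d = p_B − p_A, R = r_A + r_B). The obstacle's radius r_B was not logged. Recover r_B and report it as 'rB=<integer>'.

m = 100
d = (19, -12);  v_rel = (2, 0),  |v_rel|² = 4
v_rel×d = (2)·(-12) − (0)·(19) = -24
since m = R²·4 − (-24)²:  R² = (576 + 100) / 4 = 169
R = √169 = 13  ⇒  r_B = 13 − 8 = 5

rB=5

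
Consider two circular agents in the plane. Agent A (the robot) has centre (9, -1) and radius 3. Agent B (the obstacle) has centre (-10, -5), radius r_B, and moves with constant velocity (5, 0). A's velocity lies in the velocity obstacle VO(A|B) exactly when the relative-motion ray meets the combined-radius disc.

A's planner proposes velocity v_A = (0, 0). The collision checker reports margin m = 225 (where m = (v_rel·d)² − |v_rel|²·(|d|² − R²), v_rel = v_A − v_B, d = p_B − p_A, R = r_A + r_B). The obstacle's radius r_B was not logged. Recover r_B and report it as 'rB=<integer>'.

m = 225
d = (-19, -4);  v_rel = (-5, 0),  |v_rel|² = 25
v_rel×d = (-5)·(-4) − (0)·(-19) = 20
since m = R²·25 − 20²:  R² = (400 + 225) / 25 = 25
R = √25 = 5  ⇒  r_B = 5 − 3 = 2

rB=2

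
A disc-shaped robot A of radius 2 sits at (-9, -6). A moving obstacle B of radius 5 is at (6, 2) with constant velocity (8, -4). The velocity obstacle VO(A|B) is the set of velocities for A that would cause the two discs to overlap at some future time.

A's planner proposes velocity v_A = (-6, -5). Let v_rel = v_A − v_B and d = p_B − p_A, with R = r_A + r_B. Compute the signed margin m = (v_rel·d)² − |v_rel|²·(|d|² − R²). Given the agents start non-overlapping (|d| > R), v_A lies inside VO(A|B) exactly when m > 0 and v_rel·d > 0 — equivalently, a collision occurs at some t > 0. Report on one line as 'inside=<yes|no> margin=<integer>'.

d = (15, 8),  |d|² = 289;  R = 2+5 = 7,  c = 289−7² = 240
v_rel = (-14, -1),  |v_rel|² = 197;  v_rel·d = (-14)·(15) + (-1)·(8) = -218
197·t² + 436·t + 240 = 0  ⇒  m = (-218)² − 197·240 = 244
m = 244 > 0,  v_rel·d = -218 < 0  ⇒  outside

inside=no margin=244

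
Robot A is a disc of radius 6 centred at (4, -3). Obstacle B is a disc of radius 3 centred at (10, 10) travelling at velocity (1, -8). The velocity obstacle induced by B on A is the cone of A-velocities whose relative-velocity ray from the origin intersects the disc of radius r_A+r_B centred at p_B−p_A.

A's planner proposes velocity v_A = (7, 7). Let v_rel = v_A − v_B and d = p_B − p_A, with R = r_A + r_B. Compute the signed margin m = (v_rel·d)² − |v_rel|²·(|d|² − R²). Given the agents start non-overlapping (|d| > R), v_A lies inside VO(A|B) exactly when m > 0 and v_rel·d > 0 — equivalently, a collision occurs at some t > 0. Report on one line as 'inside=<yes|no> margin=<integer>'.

d = (6, 13),  |d|² = 205;  R = 6+3 = 9,  c = 205−9² = 124
v_rel = (6, 15),  |v_rel|² = 261;  v_rel·d = (6)·(6) + (15)·(13) = 231
261·t² − 462·t + 124 = 0  ⇒  m = 231² − 261·124 = 20997
m = 20997 > 0,  v_rel·d = 231 > 0  ⇒  inside

inside=yes margin=20997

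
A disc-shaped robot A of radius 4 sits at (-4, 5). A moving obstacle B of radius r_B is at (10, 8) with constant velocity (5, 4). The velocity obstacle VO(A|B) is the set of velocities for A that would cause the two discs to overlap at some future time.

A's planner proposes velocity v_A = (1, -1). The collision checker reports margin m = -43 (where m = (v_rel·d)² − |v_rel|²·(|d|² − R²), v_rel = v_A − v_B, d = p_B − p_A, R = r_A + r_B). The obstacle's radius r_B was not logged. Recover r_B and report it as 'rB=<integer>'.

m = -43
d = (14, 3);  v_rel = (-4, -5),  |v_rel|² = 41
v_rel×d = (-4)·(3) − (-5)·(14) = 58
since m = R²·41 − 58²:  R² = (3364 + -43) / 41 = 81
R = √81 = 9  ⇒  r_B = 9 − 4 = 5

rB=5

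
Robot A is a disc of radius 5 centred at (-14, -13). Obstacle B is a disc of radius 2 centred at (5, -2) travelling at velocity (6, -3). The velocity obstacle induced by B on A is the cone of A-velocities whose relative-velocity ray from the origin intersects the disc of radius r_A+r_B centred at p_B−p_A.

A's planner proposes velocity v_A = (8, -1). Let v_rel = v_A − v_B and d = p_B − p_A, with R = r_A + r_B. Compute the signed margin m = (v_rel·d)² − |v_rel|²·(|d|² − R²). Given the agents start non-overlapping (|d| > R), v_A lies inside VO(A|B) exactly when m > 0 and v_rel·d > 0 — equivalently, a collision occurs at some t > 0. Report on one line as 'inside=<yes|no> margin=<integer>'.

d = (19, 11),  |d|² = 482;  R = 5+2 = 7,  c = 482−7² = 433
v_rel = (2, 2),  |v_rel|² = 8;  v_rel·d = (2)·(19) + (2)·(11) = 60
8·t² − 120·t + 433 = 0  ⇒  m = 60² − 8·433 = 136
m = 136 > 0,  v_rel·d = 60 > 0  ⇒  inside

inside=yes margin=136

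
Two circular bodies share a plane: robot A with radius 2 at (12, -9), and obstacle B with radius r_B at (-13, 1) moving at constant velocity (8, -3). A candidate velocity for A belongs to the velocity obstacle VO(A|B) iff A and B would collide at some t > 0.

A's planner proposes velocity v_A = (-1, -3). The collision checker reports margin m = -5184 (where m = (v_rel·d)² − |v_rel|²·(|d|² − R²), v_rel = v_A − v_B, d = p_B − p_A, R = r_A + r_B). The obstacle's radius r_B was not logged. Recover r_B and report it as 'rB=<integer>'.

m = -5184
d = (-25, 10);  v_rel = (-9, 0),  |v_rel|² = 81
v_rel×d = (-9)·(10) − (0)·(-25) = -90
since m = R²·81 − (-90)²:  R² = (8100 + -5184) / 81 = 36
R = √36 = 6  ⇒  r_B = 6 − 2 = 4

rB=4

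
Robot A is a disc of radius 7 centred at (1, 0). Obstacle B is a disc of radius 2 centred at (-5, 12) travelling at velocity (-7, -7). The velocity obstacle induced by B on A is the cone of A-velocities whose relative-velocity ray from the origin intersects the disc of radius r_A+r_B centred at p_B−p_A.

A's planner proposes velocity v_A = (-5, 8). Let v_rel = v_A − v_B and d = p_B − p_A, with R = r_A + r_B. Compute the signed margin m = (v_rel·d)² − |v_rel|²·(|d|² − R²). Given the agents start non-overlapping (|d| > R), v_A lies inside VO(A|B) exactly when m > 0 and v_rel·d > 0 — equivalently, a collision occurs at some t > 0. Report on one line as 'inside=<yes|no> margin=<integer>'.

d = (-6, 12),  |d|² = 180;  R = 7+2 = 9,  c = 180−9² = 99
v_rel = (2, 15),  |v_rel|² = 229;  v_rel·d = (2)·(-6) + (15)·(12) = 168
229·t² − 336·t + 99 = 0  ⇒  m = 168² − 229·99 = 5553
m = 5553 > 0,  v_rel·d = 168 > 0  ⇒  inside

inside=yes margin=5553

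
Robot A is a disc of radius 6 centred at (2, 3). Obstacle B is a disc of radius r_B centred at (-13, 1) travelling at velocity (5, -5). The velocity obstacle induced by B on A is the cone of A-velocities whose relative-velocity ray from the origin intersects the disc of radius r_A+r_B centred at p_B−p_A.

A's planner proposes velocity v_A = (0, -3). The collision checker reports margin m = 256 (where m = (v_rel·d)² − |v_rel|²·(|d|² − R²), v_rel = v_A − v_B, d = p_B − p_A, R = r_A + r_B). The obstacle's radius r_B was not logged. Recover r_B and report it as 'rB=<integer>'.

m = 256
d = (-15, -2);  v_rel = (-5, 2),  |v_rel|² = 29
v_rel×d = (-5)·(-2) − (2)·(-15) = 40
since m = R²·29 − 40²:  R² = (1600 + 256) / 29 = 64
R = √64 = 8  ⇒  r_B = 8 − 6 = 2

rB=2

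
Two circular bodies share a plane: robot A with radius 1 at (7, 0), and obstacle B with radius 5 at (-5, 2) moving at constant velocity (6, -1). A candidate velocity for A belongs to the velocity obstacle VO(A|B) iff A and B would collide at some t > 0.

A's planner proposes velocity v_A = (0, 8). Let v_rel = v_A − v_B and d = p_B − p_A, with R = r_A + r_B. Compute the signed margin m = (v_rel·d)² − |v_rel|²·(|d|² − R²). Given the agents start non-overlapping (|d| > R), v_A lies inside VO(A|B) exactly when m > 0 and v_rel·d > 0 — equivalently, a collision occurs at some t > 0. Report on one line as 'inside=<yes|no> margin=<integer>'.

d = (-12, 2),  |d|² = 148;  R = 1+5 = 6,  c = 148−6² = 112
v_rel = (-6, 9),  |v_rel|² = 117;  v_rel·d = (-6)·(-12) + (9)·(2) = 90
117·t² − 180·t + 112 = 0  ⇒  m = 90² − 117·112 = -5004
m = -5004 < 0,  v_rel·d = 90 > 0  ⇒  outside

inside=no margin=-5004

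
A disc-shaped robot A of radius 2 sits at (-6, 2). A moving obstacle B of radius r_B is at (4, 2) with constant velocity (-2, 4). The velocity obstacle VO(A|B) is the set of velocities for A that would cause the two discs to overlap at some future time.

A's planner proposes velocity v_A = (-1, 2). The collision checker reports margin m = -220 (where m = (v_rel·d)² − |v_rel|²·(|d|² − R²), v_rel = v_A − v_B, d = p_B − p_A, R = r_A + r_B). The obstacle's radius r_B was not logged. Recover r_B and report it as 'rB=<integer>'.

m = -220
d = (10, 0);  v_rel = (1, -2),  |v_rel|² = 5
v_rel×d = (1)·(0) − (-2)·(10) = 20
since m = R²·5 − 20²:  R² = (400 + -220) / 5 = 36
R = √36 = 6  ⇒  r_B = 6 − 2 = 4

rB=4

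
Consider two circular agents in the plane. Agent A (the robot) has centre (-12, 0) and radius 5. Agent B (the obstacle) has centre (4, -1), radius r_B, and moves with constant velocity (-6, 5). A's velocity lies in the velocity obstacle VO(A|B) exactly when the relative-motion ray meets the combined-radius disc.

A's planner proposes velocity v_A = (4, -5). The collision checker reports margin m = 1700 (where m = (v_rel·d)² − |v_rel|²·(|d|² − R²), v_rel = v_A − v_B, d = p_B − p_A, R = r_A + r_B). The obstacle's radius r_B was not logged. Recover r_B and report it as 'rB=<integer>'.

m = 1700
d = (16, -1);  v_rel = (10, -10),  |v_rel|² = 200
v_rel×d = (10)·(-1) − (-10)·(16) = 150
since m = R²·200 − 150²:  R² = (22500 + 1700) / 200 = 121
R = √121 = 11  ⇒  r_B = 11 − 5 = 6

rB=6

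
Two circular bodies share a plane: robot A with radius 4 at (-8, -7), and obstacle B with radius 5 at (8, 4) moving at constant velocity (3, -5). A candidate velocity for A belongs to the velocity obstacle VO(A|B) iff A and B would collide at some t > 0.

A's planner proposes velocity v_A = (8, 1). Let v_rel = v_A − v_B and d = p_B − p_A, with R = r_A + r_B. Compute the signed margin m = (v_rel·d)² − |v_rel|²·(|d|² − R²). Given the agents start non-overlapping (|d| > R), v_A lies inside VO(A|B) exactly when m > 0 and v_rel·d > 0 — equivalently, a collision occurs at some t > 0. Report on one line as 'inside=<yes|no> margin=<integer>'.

d = (16, 11),  |d|² = 377;  R = 4+5 = 9,  c = 377−9² = 296
v_rel = (5, 6),  |v_rel|² = 61;  v_rel·d = (5)·(16) + (6)·(11) = 146
61·t² − 292·t + 296 = 0  ⇒  m = 146² − 61·296 = 3260
m = 3260 > 0,  v_rel·d = 146 > 0  ⇒  inside

inside=yes margin=3260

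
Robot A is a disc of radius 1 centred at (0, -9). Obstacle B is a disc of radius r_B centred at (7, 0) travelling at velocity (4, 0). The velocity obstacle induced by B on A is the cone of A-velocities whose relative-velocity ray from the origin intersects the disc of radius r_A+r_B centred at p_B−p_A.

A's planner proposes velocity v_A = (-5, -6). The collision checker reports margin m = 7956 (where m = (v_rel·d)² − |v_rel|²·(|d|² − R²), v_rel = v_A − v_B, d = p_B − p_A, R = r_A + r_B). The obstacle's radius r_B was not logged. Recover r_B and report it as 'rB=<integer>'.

m = 7956
d = (7, 9);  v_rel = (-9, -6),  |v_rel|² = 117
v_rel×d = (-9)·(9) − (-6)·(7) = -39
since m = R²·117 − (-39)²:  R² = (1521 + 7956) / 117 = 81
R = √81 = 9  ⇒  r_B = 9 − 1 = 8

rB=8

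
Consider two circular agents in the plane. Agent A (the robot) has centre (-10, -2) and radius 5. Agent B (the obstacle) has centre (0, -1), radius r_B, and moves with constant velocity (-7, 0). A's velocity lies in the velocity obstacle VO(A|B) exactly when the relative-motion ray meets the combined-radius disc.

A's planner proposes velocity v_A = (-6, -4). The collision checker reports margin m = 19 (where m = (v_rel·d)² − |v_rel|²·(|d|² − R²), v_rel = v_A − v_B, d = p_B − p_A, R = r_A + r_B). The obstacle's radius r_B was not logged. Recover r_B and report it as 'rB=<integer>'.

m = 19
d = (10, 1);  v_rel = (1, -4),  |v_rel|² = 17
v_rel×d = (1)·(1) − (-4)·(10) = 41
since m = R²·17 − 41²:  R² = (1681 + 19) / 17 = 100
R = √100 = 10  ⇒  r_B = 10 − 5 = 5

rB=5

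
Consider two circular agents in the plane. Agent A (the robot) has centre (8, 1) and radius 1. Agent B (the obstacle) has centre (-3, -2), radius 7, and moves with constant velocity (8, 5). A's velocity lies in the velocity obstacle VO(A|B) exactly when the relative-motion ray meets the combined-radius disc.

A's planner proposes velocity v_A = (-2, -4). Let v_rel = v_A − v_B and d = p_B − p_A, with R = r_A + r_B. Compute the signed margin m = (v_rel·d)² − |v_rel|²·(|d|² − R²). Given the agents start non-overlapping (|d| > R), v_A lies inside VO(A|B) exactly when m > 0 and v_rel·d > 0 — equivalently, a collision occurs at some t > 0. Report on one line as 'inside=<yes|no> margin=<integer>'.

d = (-11, -3),  |d|² = 130;  R = 1+7 = 8,  c = 130−8² = 66
v_rel = (-10, -9),  |v_rel|² = 181;  v_rel·d = (-10)·(-11) + (-9)·(-3) = 137
181·t² − 274·t + 66 = 0  ⇒  m = 137² − 181·66 = 6823
m = 6823 > 0,  v_rel·d = 137 > 0  ⇒  inside

inside=yes margin=6823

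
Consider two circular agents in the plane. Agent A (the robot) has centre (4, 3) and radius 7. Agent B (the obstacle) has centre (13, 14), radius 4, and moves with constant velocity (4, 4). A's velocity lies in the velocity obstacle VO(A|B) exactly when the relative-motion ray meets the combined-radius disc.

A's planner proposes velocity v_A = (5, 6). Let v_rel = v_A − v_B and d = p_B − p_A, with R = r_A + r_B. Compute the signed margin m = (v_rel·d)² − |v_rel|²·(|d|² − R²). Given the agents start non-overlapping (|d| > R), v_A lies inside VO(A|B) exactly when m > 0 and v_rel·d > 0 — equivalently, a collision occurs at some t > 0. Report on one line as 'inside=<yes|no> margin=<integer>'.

d = (9, 11),  |d|² = 202;  R = 7+4 = 11,  c = 202−11² = 81
v_rel = (1, 2),  |v_rel|² = 5;  v_rel·d = (1)·(9) + (2)·(11) = 31
5·t² − 62·t + 81 = 0  ⇒  m = 31² − 5·81 = 556
m = 556 > 0,  v_rel·d = 31 > 0  ⇒  inside

inside=yes margin=556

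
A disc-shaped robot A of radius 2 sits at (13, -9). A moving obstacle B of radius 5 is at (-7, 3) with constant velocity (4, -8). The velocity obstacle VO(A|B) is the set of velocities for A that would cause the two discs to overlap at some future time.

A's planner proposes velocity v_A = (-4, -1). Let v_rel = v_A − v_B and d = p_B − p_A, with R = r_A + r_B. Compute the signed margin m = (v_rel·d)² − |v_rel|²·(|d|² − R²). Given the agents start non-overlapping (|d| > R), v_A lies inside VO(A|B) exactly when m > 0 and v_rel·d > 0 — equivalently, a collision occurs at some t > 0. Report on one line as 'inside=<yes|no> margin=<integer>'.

d = (-20, 12),  |d|² = 544;  R = 2+5 = 7,  c = 544−7² = 495
v_rel = (-8, 7),  |v_rel|² = 113;  v_rel·d = (-8)·(-20) + (7)·(12) = 244
113·t² − 488·t + 495 = 0  ⇒  m = 244² − 113·495 = 3601
m = 3601 > 0,  v_rel·d = 244 > 0  ⇒  inside

inside=yes margin=3601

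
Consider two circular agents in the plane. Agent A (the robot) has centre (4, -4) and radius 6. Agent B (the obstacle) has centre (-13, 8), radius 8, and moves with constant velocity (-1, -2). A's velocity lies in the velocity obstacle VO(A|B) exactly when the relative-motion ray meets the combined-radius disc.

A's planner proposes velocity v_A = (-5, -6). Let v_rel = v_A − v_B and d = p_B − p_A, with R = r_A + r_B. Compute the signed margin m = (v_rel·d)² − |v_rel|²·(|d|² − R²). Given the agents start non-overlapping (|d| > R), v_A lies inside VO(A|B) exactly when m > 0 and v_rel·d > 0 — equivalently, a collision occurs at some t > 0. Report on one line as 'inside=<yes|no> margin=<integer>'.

d = (-17, 12),  |d|² = 433;  R = 6+8 = 14,  c = 433−14² = 237
v_rel = (-4, -4),  |v_rel|² = 32;  v_rel·d = (-4)·(-17) + (-4)·(12) = 20
32·t² − 40·t + 237 = 0  ⇒  m = 20² − 32·237 = -7184
m = -7184 < 0,  v_rel·d = 20 > 0  ⇒  outside

inside=no margin=-7184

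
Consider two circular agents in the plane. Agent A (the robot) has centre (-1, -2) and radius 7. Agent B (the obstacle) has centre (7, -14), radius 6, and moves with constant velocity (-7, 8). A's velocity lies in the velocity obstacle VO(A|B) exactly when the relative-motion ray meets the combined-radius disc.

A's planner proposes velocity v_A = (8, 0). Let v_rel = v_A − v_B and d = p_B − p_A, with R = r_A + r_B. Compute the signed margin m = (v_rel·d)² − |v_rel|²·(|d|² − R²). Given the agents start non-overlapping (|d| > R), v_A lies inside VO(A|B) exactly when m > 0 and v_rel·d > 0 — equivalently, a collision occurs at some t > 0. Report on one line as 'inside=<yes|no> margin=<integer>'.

d = (8, -12),  |d|² = 208;  R = 7+6 = 13,  c = 208−13² = 39
v_rel = (15, -8),  |v_rel|² = 289;  v_rel·d = (15)·(8) + (-8)·(-12) = 216
289·t² − 432·t + 39 = 0  ⇒  m = 216² − 289·39 = 35385
m = 35385 > 0,  v_rel·d = 216 > 0  ⇒  inside

inside=yes margin=35385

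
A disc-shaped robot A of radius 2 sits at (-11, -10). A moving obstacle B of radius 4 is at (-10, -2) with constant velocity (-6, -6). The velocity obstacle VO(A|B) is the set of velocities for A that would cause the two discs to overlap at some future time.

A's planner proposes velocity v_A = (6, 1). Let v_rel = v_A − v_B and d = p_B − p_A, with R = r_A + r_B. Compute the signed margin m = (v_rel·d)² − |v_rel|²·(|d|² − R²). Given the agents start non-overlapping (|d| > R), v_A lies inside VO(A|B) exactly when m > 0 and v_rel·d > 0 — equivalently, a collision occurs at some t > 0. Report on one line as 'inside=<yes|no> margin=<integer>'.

d = (1, 8),  |d|² = 65;  R = 2+4 = 6,  c = 65−6² = 29
v_rel = (12, 7),  |v_rel|² = 193;  v_rel·d = (12)·(1) + (7)·(8) = 68
193·t² − 136·t + 29 = 0  ⇒  m = 68² − 193·29 = -973
m = -973 < 0,  v_rel·d = 68 > 0  ⇒  outside

inside=no margin=-973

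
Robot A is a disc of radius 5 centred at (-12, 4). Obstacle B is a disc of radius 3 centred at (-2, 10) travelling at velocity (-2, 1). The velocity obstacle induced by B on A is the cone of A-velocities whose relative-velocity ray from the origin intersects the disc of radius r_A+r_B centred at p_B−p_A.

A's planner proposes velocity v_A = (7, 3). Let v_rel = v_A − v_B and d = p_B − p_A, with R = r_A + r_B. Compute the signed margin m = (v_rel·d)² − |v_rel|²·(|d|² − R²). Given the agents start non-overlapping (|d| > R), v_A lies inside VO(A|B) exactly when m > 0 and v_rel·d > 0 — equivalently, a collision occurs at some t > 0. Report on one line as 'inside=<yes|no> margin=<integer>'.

d = (10, 6),  |d|² = 136;  R = 5+3 = 8,  c = 136−8² = 72
v_rel = (9, 2),  |v_rel|² = 85;  v_rel·d = (9)·(10) + (2)·(6) = 102
85·t² − 204·t + 72 = 0  ⇒  m = 102² − 85·72 = 4284
m = 4284 > 0,  v_rel·d = 102 > 0  ⇒  inside

inside=yes margin=4284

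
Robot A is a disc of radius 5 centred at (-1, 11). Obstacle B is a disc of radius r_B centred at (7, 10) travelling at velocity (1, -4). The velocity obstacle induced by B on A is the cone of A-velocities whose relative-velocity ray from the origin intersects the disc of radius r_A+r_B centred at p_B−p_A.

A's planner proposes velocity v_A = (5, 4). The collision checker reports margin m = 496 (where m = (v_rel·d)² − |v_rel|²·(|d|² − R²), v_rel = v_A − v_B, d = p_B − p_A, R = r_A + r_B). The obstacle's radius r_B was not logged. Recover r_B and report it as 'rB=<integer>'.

m = 496
d = (8, -1);  v_rel = (4, 8),  |v_rel|² = 80
v_rel×d = (4)·(-1) − (8)·(8) = -68
since m = R²·80 − (-68)²:  R² = (4624 + 496) / 80 = 64
R = √64 = 8  ⇒  r_B = 8 − 5 = 3

rB=3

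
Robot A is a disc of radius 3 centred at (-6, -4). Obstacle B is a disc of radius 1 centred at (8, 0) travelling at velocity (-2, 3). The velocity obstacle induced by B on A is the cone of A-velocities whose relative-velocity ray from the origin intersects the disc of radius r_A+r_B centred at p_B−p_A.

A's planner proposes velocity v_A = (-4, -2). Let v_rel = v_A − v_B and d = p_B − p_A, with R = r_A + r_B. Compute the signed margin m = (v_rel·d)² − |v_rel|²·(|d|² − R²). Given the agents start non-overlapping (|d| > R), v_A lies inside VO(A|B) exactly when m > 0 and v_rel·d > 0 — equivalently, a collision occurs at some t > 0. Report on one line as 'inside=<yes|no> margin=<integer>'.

d = (14, 4),  |d|² = 212;  R = 3+1 = 4,  c = 212−4² = 196
v_rel = (-2, -5),  |v_rel|² = 29;  v_rel·d = (-2)·(14) + (-5)·(4) = -48
29·t² + 96·t + 196 = 0  ⇒  m = (-48)² − 29·196 = -3380
m = -3380 < 0,  v_rel·d = -48 < 0  ⇒  outside

inside=no margin=-3380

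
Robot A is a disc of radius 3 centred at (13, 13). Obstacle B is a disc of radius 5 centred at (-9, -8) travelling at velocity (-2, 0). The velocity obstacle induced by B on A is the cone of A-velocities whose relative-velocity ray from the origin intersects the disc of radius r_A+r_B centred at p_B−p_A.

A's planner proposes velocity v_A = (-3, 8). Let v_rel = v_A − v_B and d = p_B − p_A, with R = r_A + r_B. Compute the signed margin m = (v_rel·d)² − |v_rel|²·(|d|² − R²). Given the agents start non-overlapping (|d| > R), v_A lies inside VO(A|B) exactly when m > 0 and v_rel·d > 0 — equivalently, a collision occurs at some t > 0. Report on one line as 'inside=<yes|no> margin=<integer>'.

d = (-22, -21),  |d|² = 925;  R = 3+5 = 8,  c = 925−8² = 861
v_rel = (-1, 8),  |v_rel|² = 65;  v_rel·d = (-1)·(-22) + (8)·(-21) = -146
65·t² + 292·t + 861 = 0  ⇒  m = (-146)² − 65·861 = -34649
m = -34649 < 0,  v_rel·d = -146 < 0  ⇒  outside

inside=no margin=-34649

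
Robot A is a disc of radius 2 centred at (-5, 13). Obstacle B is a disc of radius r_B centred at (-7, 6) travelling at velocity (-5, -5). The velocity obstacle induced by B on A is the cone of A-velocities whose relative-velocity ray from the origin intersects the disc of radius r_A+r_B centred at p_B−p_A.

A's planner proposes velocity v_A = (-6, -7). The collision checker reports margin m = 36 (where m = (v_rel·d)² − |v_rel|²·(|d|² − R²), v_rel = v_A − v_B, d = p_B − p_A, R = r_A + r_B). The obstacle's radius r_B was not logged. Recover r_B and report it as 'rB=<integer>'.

m = 36
d = (-2, -7);  v_rel = (-1, -2),  |v_rel|² = 5
v_rel×d = (-1)·(-7) − (-2)·(-2) = 3
since m = R²·5 − 3²:  R² = (9 + 36) / 5 = 9
R = √9 = 3  ⇒  r_B = 3 − 2 = 1

rB=1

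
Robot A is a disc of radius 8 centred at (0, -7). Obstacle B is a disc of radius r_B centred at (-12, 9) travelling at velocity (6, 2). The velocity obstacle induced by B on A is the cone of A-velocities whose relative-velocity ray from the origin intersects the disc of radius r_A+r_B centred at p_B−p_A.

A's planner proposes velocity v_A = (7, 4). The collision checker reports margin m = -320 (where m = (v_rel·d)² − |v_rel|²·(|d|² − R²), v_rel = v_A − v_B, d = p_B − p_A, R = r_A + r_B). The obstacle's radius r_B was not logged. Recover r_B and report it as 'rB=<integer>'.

m = -320
d = (-12, 16);  v_rel = (1, 2),  |v_rel|² = 5
v_rel×d = (1)·(16) − (2)·(-12) = 40
since m = R²·5 − 40²:  R² = (1600 + -320) / 5 = 256
R = √256 = 16  ⇒  r_B = 16 − 8 = 8

rB=8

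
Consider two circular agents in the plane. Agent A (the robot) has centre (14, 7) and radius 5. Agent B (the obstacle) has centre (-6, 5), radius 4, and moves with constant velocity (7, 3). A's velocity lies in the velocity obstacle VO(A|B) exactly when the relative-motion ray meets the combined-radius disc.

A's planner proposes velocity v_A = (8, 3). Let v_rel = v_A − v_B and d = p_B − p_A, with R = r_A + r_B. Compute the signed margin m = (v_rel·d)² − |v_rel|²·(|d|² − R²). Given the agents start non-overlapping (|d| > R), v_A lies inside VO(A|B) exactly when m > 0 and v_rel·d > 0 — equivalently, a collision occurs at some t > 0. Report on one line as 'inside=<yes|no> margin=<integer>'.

d = (-20, -2),  |d|² = 404;  R = 5+4 = 9,  c = 404−9² = 323
v_rel = (1, 0),  |v_rel|² = 1;  v_rel·d = (1)·(-20) + (0)·(-2) = -20
1·t² + 40·t + 323 = 0  ⇒  m = (-20)² − 1·323 = 77
m = 77 > 0,  v_rel·d = -20 < 0  ⇒  outside

inside=no margin=77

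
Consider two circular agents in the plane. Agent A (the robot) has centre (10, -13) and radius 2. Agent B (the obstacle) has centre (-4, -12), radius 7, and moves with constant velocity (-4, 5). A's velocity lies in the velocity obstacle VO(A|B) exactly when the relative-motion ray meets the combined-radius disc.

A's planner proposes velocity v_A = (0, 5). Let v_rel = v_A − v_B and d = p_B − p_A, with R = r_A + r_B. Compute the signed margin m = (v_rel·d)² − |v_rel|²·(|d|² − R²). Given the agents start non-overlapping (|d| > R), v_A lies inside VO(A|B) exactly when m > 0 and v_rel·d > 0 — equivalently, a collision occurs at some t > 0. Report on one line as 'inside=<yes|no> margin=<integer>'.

d = (-14, 1),  |d|² = 197;  R = 2+7 = 9,  c = 197−9² = 116
v_rel = (4, 0),  |v_rel|² = 16;  v_rel·d = (4)·(-14) + (0)·(1) = -56
16·t² + 112·t + 116 = 0  ⇒  m = (-56)² − 16·116 = 1280
m = 1280 > 0,  v_rel·d = -56 < 0  ⇒  outside

inside=no margin=1280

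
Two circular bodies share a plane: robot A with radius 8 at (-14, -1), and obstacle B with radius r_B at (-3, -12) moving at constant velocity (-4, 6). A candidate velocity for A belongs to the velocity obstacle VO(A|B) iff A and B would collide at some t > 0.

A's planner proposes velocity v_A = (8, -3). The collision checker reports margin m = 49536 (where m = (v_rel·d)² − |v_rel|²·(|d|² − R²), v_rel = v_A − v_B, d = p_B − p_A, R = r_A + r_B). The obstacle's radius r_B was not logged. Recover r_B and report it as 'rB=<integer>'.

m = 49536
d = (11, -11);  v_rel = (12, -9),  |v_rel|² = 225
v_rel×d = (12)·(-11) − (-9)·(11) = -33
since m = R²·225 − (-33)²:  R² = (1089 + 49536) / 225 = 225
R = √225 = 15  ⇒  r_B = 15 − 8 = 7

rB=7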